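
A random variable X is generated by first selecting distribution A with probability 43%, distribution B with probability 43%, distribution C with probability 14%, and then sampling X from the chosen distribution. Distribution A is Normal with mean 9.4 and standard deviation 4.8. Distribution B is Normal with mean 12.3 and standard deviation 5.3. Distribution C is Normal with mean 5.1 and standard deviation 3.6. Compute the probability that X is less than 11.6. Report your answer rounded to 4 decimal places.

Conditional on each component, P(X < 11.6): A: 0.676644; B: 0.447462; C: 0.964506.
By total probability, P(X < 11.6) = 0.43·0.676644 + 0.43·0.447462 + 0.14·0.964506 = 0.618396.

0.6184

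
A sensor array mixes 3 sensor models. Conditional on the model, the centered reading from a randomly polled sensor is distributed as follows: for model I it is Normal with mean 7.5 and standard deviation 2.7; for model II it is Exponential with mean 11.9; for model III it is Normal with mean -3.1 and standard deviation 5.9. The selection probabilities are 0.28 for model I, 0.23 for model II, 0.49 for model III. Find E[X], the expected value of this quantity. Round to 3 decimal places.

3.318

Component means — I: 7.5; II: 11.9; III: -3.1.
E[X] = 0.28·7.5 + 0.23·11.9 + 0.49·-3.1 = 3.318.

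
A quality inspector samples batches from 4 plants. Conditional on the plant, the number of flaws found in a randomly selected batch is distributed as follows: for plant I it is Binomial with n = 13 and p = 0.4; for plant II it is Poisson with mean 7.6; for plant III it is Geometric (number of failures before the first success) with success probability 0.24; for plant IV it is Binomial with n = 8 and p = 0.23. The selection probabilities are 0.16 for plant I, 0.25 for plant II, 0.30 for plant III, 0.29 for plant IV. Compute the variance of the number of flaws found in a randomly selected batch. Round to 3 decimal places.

11.754

Per component, I: μ=5.2, E[X²]=30.16; II: μ=7.6, E[X²]=65.36; III: μ=3.16667, E[X²]=23.2222; IV: μ=1.84, E[X²]=4.8024.
E[X] = 0.16·5.2 + 0.25·7.6 + 0.3·3.16667 + 0.29·1.84 = 4.2156.
E[X²] = 0.16·30.16 + 0.25·65.36 + 0.3·23.2222 + 0.29·4.8024 = 29.525.
Var(X) = E[X²] − (E[X])² = 29.525 − 17.7713 = 11.7537.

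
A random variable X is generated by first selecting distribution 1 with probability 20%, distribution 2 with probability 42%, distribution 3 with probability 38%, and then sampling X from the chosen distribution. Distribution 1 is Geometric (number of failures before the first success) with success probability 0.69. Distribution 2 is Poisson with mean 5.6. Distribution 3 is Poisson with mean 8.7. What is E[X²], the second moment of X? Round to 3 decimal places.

47.762

For each component E[X²] = Var + (mean)², giving 1: 0.852972; 2: 36.96; 3: 84.39.
Overall E[X²] = 0.2·0.852972 + 0.42·36.96 + 0.38·84.39 = 47.762.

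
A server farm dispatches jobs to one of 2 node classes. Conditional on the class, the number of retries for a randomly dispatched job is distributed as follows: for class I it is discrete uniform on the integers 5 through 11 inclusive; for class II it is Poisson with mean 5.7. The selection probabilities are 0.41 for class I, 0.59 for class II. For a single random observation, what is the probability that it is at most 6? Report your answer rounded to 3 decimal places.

Conditional on each class, P(X ≤ 6): I: 0.285714; II: 0.654366.
By total probability, P(X ≤ 6) = 0.41·0.285714 + 0.59·0.654366 = 0.503219.

0.503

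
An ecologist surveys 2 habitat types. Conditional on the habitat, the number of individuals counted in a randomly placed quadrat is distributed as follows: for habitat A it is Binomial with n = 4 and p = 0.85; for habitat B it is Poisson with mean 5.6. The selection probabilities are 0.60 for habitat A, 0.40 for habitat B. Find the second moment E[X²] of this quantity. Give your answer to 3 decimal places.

22.026

For each component E[X²] = Var + (mean)², giving A: 12.07; B: 36.96.
Overall E[X²] = 0.6·12.07 + 0.4·36.96 = 22.026.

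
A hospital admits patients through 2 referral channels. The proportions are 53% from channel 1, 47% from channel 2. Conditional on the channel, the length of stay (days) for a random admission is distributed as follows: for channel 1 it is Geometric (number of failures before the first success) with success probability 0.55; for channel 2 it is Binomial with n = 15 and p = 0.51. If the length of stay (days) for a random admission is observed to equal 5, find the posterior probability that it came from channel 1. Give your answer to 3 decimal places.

0.122

Likelihoods P(X=5 | ·): 1: 0.010149; 2: 0.0826736.
Posterior ∝ prior × likelihood. Numerator for 1: 0.53·0.010149 = 0.00537899.
Normalizing constant: 0.53·0.010149 + 0.47·0.0826736 = 0.0442356.
P(1 | observation) = 0.00537899 / 0.0442356 = 0.121599.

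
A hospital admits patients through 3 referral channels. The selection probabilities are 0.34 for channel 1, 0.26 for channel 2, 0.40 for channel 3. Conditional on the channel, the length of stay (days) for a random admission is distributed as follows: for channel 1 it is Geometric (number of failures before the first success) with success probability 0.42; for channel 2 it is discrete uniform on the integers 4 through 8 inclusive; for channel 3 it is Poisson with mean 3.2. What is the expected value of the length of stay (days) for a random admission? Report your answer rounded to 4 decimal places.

Component means — 1: 1.38095; 2: 6; 3: 3.2.
E[X] = 0.34·1.38095 + 0.26·6 + 0.4·3.2 = 3.30952.

3.3095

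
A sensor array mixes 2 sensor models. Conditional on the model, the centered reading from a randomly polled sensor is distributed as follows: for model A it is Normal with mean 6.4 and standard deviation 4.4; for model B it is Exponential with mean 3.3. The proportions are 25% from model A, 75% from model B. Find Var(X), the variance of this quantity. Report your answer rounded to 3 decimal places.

14.809

Per component, A: μ=6.4, E[X²]=60.32; B: μ=3.3, E[X²]=21.78.
E[X] = 0.25·6.4 + 0.75·3.3 = 4.075.
E[X²] = 0.25·60.32 + 0.75·21.78 = 31.415.
Var(X) = E[X²] − (E[X])² = 31.415 − 16.6056 = 14.8094.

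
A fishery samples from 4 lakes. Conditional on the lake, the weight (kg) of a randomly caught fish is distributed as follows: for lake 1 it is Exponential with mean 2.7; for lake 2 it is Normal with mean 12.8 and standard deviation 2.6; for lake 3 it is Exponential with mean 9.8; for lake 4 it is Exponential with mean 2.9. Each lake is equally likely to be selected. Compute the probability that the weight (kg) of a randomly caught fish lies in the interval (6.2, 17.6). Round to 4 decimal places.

Conditional on each lake, P(6.2 < X < 17.6): 1: 0.099155; 2: 0.961998; 3: 0.365206; 4: 0.115585.
By total probability, P(6.2 < X < 17.6) = 0.25·0.099155 + 0.25·0.961998 + 0.25·0.365206 + 0.25·0.115585 = 0.385486.

0.3855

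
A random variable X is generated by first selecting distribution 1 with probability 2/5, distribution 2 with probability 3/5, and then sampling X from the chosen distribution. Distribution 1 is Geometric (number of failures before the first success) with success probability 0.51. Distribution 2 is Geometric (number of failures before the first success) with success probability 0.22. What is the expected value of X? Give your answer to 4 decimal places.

2.5116

Component means — 1: 0.960784; 2: 3.54545.
E[X] = 0.4·0.960784 + 0.6·3.54545 = 2.51159.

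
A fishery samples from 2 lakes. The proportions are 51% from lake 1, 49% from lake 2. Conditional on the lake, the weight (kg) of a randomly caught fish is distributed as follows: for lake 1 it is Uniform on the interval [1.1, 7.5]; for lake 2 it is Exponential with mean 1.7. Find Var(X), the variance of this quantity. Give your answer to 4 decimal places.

Per component, 1: μ=4.3, E[X²]=21.9033; 2: μ=1.7, E[X²]=5.78.
E[X] = 0.51·4.3 + 0.49·1.7 = 3.026.
E[X²] = 0.51·21.9033 + 0.49·5.78 = 14.0029.
Var(X) = E[X²] − (E[X])² = 14.0029 − 9.15668 = 4.84622.

4.8462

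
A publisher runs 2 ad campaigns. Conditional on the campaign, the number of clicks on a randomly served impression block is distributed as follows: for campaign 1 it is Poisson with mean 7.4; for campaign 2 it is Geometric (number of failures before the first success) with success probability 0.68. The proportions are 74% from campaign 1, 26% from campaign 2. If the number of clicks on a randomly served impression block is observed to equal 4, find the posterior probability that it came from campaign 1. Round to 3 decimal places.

Likelihoods P(X=4 | ·): 1: 0.0763724; 2: 0.00713032.
Posterior ∝ prior × likelihood. Numerator for 1: 0.74·0.0763724 = 0.0565156.
Normalizing constant: 0.74·0.0763724 + 0.26·0.00713032 = 0.0583695.
P(1 | observation) = 0.0565156 / 0.0583695 = 0.968239.

0.968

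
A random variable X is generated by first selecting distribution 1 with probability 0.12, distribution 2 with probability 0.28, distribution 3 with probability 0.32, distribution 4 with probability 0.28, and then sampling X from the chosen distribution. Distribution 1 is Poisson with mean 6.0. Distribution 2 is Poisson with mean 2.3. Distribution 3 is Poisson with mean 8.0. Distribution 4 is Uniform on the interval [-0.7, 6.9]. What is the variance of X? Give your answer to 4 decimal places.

11.2805

Per component, 1: μ=6, E[X²]=42; 2: μ=2.3, E[X²]=7.59; 3: μ=8, E[X²]=72; 4: μ=3.1, E[X²]=14.4233.
E[X] = 0.12·6 + 0.28·2.3 + 0.32·8 + 0.28·3.1 = 4.792.
E[X²] = 0.12·42 + 0.28·7.59 + 0.32·72 + 0.28·14.4233 = 34.2437.
Var(X) = E[X²] − (E[X])² = 34.2437 − 22.9633 = 11.2805.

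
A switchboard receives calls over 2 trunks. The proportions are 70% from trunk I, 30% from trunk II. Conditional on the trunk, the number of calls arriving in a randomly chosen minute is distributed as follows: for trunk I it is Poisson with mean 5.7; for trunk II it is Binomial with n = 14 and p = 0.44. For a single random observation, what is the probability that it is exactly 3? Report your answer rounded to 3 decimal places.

0.088

Conditional on each trunk, P(X = 3): I: 0.103275; II: 0.0526657.
By total probability, P(X = 3) = 0.7·0.103275 + 0.3·0.0526657 = 0.0880921.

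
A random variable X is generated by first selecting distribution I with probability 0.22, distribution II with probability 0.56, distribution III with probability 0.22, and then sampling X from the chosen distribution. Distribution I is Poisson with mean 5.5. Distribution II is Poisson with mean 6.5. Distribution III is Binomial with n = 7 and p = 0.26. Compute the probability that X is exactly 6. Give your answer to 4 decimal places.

0.1231

Conditional on each component, P(X = 6): I: 0.157117; II: 0.157483; III: 0.00160018.
By total probability, P(X = 6) = 0.22·0.157117 + 0.56·0.157483 + 0.22·0.00160018 = 0.123108.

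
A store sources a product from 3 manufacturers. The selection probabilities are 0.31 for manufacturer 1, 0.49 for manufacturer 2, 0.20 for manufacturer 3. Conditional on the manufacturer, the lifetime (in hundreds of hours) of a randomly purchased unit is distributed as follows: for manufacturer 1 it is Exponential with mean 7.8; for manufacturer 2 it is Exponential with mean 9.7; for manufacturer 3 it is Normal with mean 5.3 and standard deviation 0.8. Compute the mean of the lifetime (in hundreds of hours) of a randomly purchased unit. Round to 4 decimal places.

8.2310

Component means — 1: 7.8; 2: 9.7; 3: 5.3.
E[X] = 0.31·7.8 + 0.49·9.7 + 0.2·5.3 = 8.231.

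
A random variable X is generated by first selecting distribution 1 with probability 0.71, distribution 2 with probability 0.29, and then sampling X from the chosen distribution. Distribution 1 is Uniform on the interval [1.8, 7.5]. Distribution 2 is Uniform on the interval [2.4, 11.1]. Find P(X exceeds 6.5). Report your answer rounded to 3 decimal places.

0.278

Conditional on each component, P(X > 6.5): 1: 0.175439; 2: 0.528736.
By total probability, P(X > 6.5) = 0.71·0.175439 + 0.29·0.528736 = 0.277895.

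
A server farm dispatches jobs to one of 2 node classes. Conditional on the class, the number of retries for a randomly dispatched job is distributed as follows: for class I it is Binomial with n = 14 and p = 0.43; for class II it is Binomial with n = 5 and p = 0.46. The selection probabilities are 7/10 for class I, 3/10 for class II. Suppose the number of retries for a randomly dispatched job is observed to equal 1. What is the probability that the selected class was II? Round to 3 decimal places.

Likelihoods P(X=1 | ·): I: 0.00403617; II: 0.19557.
Posterior ∝ prior × likelihood. Numerator for II: 0.3·0.19557 = 0.0586711.
Normalizing constant: 0.7·0.00403617 + 0.3·0.19557 = 0.0614964.
P(II | observation) = 0.0586711 / 0.0614964 = 0.954057.

0.954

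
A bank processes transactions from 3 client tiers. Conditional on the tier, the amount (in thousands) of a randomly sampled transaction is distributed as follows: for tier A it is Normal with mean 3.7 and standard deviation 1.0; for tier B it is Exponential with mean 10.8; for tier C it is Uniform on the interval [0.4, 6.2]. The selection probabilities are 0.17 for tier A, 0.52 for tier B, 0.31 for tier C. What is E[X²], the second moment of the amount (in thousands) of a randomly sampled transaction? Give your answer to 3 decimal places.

For each component E[X²] = Var + (mean)², giving A: 14.69; B: 233.28; C: 13.6933.
Overall E[X²] = 0.17·14.69 + 0.52·233.28 + 0.31·13.6933 = 128.048.

128.048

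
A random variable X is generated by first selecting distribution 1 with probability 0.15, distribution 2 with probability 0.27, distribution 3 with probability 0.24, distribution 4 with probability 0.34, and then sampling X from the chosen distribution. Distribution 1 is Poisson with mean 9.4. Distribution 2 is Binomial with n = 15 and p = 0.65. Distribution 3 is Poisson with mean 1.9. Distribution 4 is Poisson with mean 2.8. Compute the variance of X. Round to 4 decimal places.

Per component, 1: μ=9.4, E[X²]=97.76; 2: μ=9.75, E[X²]=98.475; 3: μ=1.9, E[X²]=5.51; 4: μ=2.8, E[X²]=10.64.
E[X] = 0.15·9.4 + 0.27·9.75 + 0.24·1.9 + 0.34·2.8 = 5.4505.
E[X²] = 0.15·97.76 + 0.27·98.475 + 0.24·5.51 + 0.34·10.64 = 46.1923.
Var(X) = E[X²] − (E[X])² = 46.1923 − 29.708 = 16.4843.

16.4843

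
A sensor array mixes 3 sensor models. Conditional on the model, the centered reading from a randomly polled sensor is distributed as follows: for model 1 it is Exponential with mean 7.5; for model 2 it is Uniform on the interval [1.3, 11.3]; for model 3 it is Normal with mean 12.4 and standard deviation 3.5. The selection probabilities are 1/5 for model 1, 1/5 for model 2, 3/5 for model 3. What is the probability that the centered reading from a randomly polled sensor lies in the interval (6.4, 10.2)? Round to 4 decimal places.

Conditional on each model, P(6.4 < X < 10.2): 1: 0.169332; 2: 0.38; 3: 0.221577.
By total probability, P(6.4 < X < 10.2) = 0.2·0.169332 + 0.2·0.38 + 0.6·0.221577 = 0.242812.

0.2428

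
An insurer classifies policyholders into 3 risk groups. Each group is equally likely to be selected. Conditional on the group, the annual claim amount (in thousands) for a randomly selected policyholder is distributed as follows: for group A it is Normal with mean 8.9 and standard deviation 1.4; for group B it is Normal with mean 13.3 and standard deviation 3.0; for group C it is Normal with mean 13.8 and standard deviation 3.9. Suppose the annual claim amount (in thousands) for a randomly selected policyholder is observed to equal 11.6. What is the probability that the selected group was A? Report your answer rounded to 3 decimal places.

Likelihoods f(11.6 | ·): A: 0.0443739; B: 0.113256; C: 0.0872462.
Posterior ∝ prior × likelihood. Numerator for A: 0.333333·0.0443739 = 0.0147913.
Normalizing constant: 0.333333·0.0443739 + 0.333333·0.113256 + 0.333333·0.0872462 = 0.0816253.
P(A | observation) = 0.0147913 / 0.0816253 = 0.18121.

0.181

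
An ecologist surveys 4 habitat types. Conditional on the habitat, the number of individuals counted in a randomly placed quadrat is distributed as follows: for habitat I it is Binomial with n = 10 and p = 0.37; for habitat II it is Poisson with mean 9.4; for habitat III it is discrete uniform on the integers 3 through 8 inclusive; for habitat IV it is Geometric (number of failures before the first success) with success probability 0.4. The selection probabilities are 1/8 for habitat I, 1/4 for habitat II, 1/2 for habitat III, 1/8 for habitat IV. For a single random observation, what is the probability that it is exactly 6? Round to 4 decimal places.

0.1161

Conditional on each habitat, P(X = 6): I: 0.0848774; II: 0.0792623; III: 0.166667; IV: 0.0186624.
By total probability, P(X = 6) = 0.125·0.0848774 + 0.25·0.0792623 + 0.5·0.166667 + 0.125·0.0186624 = 0.116091.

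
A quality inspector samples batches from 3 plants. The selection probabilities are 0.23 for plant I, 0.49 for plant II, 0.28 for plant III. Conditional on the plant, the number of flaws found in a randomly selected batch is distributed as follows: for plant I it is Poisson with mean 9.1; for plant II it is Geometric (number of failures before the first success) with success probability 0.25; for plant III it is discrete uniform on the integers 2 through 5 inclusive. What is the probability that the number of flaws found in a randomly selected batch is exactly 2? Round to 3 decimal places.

0.140

Conditional on each plant, P(X = 2): I: 0.00462352; II: 0.140625; III: 0.25.
By total probability, P(X = 2) = 0.23·0.00462352 + 0.49·0.140625 + 0.28·0.25 = 0.13997.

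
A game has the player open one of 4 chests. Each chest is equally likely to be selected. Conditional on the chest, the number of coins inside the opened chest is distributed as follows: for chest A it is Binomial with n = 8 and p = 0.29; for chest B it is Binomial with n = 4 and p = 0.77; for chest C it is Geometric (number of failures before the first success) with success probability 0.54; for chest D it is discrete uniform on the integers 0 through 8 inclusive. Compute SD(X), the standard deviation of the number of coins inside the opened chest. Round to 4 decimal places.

1.9949

Per component, A: μ=2.32, E[X²]=7.0296; B: μ=3.08, E[X²]=10.1948; C: μ=0.851852, E[X²]=2.30316; D: μ=4, E[X²]=22.6667.
E[X] = 0.25·2.32 + 0.25·3.08 + 0.25·0.851852 + 0.25·4 = 2.56296.
E[X²] = 0.25·7.0296 + 0.25·10.1948 + 0.25·2.30316 + 0.25·22.6667 = 10.5486.
Var(X) = E[X²] − (E[X])² = 10.5486 − 6.56878 = 3.97978.
SD(X) = √3.97978 = 1.99494.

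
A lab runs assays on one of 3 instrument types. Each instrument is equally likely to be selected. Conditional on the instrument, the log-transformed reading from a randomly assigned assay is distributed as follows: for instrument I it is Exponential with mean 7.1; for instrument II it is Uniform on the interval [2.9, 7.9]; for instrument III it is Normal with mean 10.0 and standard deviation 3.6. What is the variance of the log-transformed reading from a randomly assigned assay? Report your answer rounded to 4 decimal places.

25.4244

Per component, I: μ=7.1, E[X²]=100.82; II: μ=5.4, E[X²]=31.2433; III: μ=10, E[X²]=112.96.
E[X] = 0.333333·7.1 + 0.333333·5.4 + 0.333333·10 = 7.5.
E[X²] = 0.333333·100.82 + 0.333333·31.2433 + 0.333333·112.96 = 81.6744.
Var(X) = E[X²] − (E[X])² = 81.6744 − 56.25 = 25.4244.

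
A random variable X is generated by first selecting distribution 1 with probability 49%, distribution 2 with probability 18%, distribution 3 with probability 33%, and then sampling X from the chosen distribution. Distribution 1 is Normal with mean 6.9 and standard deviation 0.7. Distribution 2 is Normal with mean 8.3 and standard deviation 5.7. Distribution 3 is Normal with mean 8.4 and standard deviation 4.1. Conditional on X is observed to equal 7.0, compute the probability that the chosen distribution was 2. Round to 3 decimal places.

Likelihoods f(7.0 | ·): 1: 0.564132; 2: 0.068193; 3: 0.0917926.
Posterior ∝ prior × likelihood. Numerator for 2: 0.18·0.068193 = 0.0122747.
Normalizing constant: 0.49·0.564132 + 0.18·0.068193 + 0.33·0.0917926 = 0.318991.
P(2 | observation) = 0.0122747 / 0.318991 = 0.0384799.

0.038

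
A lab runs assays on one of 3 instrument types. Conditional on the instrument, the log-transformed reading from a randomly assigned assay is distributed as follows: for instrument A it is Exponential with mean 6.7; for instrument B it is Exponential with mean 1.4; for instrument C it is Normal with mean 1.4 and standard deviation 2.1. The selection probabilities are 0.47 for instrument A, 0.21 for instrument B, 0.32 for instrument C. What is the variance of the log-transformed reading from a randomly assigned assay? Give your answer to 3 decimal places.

Per component, A: μ=6.7, E[X²]=89.78; B: μ=1.4, E[X²]=3.92; C: μ=1.4, E[X²]=6.37.
E[X] = 0.47·6.7 + 0.21·1.4 + 0.32·1.4 = 3.891.
E[X²] = 0.47·89.78 + 0.21·3.92 + 0.32·6.37 = 45.0582.
Var(X) = E[X²] − (E[X])² = 45.0582 − 15.1399 = 29.9183.

29.918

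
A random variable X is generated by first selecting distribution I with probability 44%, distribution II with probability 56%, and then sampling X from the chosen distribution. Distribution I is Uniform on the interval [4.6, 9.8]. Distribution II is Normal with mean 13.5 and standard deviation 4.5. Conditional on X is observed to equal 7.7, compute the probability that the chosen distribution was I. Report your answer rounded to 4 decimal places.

Likelihoods f(7.7 | ·): I: 0.192308; II: 0.0386336.
Posterior ∝ prior × likelihood. Numerator for I: 0.44·0.192308 = 0.0846154.
Normalizing constant: 0.44·0.192308 + 0.56·0.0386336 = 0.10625.
P(I | observation) = 0.0846154 / 0.10625 = 0.796379.

0.7964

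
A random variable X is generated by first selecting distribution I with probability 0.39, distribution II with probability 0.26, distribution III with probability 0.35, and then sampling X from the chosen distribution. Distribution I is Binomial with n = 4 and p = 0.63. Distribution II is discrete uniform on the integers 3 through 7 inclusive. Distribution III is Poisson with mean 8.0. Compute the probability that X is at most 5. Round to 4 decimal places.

0.6129

Conditional on each component, P(X ≤ 5): I: 1; II: 0.6; III: 0.191236.
By total probability, P(X ≤ 5) = 0.39·1 + 0.26·0.6 + 0.35·0.191236 = 0.612933.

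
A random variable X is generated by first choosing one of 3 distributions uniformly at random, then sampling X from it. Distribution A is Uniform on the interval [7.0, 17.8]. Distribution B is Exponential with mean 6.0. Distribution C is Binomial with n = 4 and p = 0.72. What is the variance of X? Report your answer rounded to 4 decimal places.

31.2116

Per component, A: μ=12.4, E[X²]=163.48; B: μ=6, E[X²]=72; C: μ=2.88, E[X²]=9.1008.
E[X] = 0.333333·12.4 + 0.333333·6 + 0.333333·2.88 = 7.09333.
E[X²] = 0.333333·163.48 + 0.333333·72 + 0.333333·9.1008 = 81.5269.
Var(X) = E[X²] − (E[X])² = 81.5269 − 50.3154 = 31.2116.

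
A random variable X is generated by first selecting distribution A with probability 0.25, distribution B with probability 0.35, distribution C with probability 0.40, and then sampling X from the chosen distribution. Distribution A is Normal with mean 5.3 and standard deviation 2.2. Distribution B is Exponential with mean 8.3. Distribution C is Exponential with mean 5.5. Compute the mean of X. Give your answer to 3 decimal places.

6.430

Component means — A: 5.3; B: 8.3; C: 5.5.
E[X] = 0.25·5.3 + 0.35·8.3 + 0.4·5.5 = 6.43.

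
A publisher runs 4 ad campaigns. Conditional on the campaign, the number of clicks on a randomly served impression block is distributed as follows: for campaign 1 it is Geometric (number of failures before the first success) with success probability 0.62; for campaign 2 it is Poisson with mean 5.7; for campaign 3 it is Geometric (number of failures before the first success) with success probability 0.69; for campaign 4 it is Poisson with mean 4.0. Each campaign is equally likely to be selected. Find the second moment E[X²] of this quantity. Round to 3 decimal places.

For each component E[X²] = Var + (mean)², giving 1: 1.3642; 2: 38.19; 3: 0.852972; 4: 20.
Overall E[X²] = 0.25·1.3642 + 0.25·38.19 + 0.25·0.852972 + 0.25·20 = 15.1018.

15.102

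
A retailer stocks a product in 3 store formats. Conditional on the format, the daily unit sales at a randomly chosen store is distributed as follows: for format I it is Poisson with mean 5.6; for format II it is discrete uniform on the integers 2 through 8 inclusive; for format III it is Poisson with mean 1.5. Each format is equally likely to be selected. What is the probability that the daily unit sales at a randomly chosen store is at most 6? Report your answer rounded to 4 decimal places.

Conditional on each format, P(X ≤ 6): I: 0.670258; II: 0.714286; III: 0.999074.
By total probability, P(X ≤ 6) = 0.333333·0.670258 + 0.333333·0.714286 + 0.333333·0.999074 = 0.794539.

0.7945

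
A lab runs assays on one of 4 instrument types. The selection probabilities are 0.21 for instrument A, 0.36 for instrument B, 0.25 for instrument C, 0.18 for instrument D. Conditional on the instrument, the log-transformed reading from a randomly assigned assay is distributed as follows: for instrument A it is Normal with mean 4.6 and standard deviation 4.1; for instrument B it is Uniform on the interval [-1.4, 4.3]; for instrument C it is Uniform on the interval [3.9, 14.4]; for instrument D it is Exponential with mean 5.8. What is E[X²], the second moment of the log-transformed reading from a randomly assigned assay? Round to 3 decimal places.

45.043

For each component E[X²] = Var + (mean)², giving A: 37.97; B: 4.81; C: 92.91; D: 67.28.
Overall E[X²] = 0.21·37.97 + 0.36·4.81 + 0.25·92.91 + 0.18·67.28 = 45.0432.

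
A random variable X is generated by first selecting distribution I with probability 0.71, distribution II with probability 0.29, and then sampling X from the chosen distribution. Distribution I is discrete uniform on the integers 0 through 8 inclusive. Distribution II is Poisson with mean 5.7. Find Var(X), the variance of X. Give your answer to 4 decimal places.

Per component, I: μ=4, E[X²]=22.6667; II: μ=5.7, E[X²]=38.19.
E[X] = 0.71·4 + 0.29·5.7 = 4.493.
E[X²] = 0.71·22.6667 + 0.29·38.19 = 27.1684.
Var(X) = E[X²] − (E[X])² = 27.1684 − 20.187 = 6.98138.

6.9814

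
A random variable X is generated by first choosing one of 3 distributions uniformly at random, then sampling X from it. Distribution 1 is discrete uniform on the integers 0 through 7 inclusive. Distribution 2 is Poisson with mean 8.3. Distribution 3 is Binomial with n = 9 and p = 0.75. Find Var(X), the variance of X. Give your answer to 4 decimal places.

Per component, 1: μ=3.5, E[X²]=17.5; 2: μ=8.3, E[X²]=77.19; 3: μ=6.75, E[X²]=47.25.
E[X] = 0.333333·3.5 + 0.333333·8.3 + 0.333333·6.75 = 6.18333.
E[X²] = 0.333333·17.5 + 0.333333·77.19 + 0.333333·47.25 = 47.3133.
Var(X) = E[X²] − (E[X])² = 47.3133 − 38.2336 = 9.07972.

9.0797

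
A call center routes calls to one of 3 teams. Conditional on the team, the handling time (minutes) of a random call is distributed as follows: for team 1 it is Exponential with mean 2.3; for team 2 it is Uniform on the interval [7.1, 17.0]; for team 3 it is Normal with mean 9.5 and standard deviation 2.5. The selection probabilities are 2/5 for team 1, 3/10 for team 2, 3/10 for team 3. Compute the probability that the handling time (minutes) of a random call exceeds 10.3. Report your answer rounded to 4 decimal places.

Conditional on each team, P(X > 10.3): 1: 0.0113531; 2: 0.676768; 3: 0.374484.
By total probability, P(X > 10.3) = 0.4·0.0113531 + 0.3·0.676768 + 0.3·0.374484 = 0.319917.

0.3199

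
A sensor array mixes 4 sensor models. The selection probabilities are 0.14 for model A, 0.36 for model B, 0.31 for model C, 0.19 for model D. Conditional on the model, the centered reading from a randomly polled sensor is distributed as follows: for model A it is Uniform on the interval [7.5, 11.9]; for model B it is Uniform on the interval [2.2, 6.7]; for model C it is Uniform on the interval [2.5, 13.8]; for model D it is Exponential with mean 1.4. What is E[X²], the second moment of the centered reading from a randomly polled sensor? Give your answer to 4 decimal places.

45.7693

For each component E[X²] = Var + (mean)², giving A: 95.7033; B: 21.49; C: 77.0633; D: 3.92.
Overall E[X²] = 0.14·95.7033 + 0.36·21.49 + 0.31·77.0633 + 0.19·3.92 = 45.7693.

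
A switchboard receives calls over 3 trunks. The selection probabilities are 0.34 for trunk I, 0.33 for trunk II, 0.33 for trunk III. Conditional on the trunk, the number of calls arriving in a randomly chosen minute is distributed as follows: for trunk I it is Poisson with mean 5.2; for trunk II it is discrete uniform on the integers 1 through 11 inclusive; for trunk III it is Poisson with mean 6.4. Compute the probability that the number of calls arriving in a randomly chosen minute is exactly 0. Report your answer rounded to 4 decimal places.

0.0024

Conditional on each trunk, P(X = 0): I: 0.00551656; II: 0; III: 0.00166156.
By total probability, P(X = 0) = 0.34·0.00551656 + 0.33·0 + 0.33·0.00166156 = 0.00242395.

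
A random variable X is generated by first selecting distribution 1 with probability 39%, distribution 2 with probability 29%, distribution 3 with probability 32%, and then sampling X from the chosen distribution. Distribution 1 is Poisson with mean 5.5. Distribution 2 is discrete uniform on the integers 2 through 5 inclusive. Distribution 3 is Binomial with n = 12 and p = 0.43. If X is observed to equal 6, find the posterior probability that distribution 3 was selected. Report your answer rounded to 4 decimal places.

Likelihoods P(X=6 | ·): 1: 0.157117; 2: 0; 3: 0.200323.
Posterior ∝ prior × likelihood. Numerator for 3: 0.32·0.200323 = 0.0641035.
Normalizing constant: 0.39·0.157117 + 0.29·0 + 0.32·0.200323 = 0.125379.
P(3 | observation) = 0.0641035 / 0.125379 = 0.511277.

0.5113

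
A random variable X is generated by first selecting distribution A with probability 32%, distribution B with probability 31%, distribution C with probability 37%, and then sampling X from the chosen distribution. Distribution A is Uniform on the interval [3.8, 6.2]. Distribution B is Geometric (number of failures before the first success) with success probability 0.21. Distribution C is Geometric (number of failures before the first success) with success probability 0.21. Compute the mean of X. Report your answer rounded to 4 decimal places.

4.1581

Component means — A: 5; B: 3.7619; C: 3.7619.
E[X] = 0.32·5 + 0.31·3.7619 + 0.37·3.7619 = 4.1581.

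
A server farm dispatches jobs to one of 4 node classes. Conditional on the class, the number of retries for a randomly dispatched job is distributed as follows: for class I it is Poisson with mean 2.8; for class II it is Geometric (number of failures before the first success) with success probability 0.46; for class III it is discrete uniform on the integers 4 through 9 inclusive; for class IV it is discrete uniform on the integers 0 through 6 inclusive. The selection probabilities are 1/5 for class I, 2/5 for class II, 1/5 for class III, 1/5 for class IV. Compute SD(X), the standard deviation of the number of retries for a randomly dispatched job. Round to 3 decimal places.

Per component, I: μ=2.8, E[X²]=10.64; II: μ=1.17391, E[X²]=3.93006; III: μ=6.5, E[X²]=45.1667; IV: μ=3, E[X²]=13.
E[X] = 0.2·2.8 + 0.4·1.17391 + 0.2·6.5 + 0.2·3 = 2.92957.
E[X²] = 0.2·10.64 + 0.4·3.93006 + 0.2·45.1667 + 0.2·13 = 15.3334.
Var(X) = E[X²] − (E[X])² = 15.3334 − 8.58235 = 6.751.
SD(X) = √6.751 = 2.59827.

2.598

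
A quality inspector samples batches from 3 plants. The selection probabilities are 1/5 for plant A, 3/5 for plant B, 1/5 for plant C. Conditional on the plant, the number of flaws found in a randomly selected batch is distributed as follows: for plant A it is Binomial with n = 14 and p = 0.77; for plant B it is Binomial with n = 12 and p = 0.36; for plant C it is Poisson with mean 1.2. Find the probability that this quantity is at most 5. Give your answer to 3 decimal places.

Conditional on each plant, P(X ≤ 5): A: 0.00113889; B: 0.76476; C: 0.9985.
By total probability, P(X ≤ 5) = 0.2·0.00113889 + 0.6·0.76476 + 0.2·0.9985 = 0.658784.

0.659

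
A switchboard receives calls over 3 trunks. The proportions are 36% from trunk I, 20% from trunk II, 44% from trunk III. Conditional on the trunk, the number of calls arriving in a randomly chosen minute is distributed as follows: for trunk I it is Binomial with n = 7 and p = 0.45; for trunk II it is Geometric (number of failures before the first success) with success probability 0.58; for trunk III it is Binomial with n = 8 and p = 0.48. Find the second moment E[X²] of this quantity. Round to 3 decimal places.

11.917

For each component E[X²] = Var + (mean)², giving I: 11.655; II: 1.77289; III: 16.7424.
Overall E[X²] = 0.36·11.655 + 0.2·1.77289 + 0.44·16.7424 = 11.917.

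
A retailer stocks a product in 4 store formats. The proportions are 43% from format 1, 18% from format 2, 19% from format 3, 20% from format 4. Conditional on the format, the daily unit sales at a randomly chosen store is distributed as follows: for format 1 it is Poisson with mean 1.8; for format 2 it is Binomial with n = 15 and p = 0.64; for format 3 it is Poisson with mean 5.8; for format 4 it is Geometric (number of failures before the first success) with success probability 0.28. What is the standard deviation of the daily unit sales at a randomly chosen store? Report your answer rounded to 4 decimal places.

Per component, 1: μ=1.8, E[X²]=5.04; 2: μ=9.6, E[X²]=95.616; 3: μ=5.8, E[X²]=39.44; 4: μ=2.57143, E[X²]=15.7959.
E[X] = 0.43·1.8 + 0.18·9.6 + 0.19·5.8 + 0.2·2.57143 = 4.11829.
E[X²] = 0.43·5.04 + 0.18·95.616 + 0.19·39.44 + 0.2·15.7959 = 30.0309.
Var(X) = E[X²] − (E[X])² = 30.0309 − 16.9603 = 13.0706.
SD(X) = √13.0706 = 3.61533.

3.6153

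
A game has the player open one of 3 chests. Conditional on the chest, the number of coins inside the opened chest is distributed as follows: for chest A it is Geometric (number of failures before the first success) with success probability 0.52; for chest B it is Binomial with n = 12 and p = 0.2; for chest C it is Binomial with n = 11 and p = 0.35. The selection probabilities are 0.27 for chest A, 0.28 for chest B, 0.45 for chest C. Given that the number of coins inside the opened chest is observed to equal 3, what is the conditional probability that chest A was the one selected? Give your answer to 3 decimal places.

0.085

Likelihoods P(X=3 | ·): A: 0.0575078; B: 0.236223; C: 0.225421.
Posterior ∝ prior × likelihood. Numerator for A: 0.27·0.0575078 = 0.0155271.
Normalizing constant: 0.27·0.0575078 + 0.28·0.236223 + 0.45·0.225421 = 0.183109.
P(A | observation) = 0.0155271 / 0.183109 = 0.084797.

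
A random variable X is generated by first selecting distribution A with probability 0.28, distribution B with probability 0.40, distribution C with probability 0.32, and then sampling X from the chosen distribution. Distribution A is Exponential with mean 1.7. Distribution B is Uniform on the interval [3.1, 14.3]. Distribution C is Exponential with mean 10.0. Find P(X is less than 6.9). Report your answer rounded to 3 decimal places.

0.570

Conditional on each component, P(X < 6.9): A: 0.982731; B: 0.339286; C: 0.498424.
By total probability, P(X < 6.9) = 0.28·0.982731 + 0.4·0.339286 + 0.32·0.498424 = 0.570375.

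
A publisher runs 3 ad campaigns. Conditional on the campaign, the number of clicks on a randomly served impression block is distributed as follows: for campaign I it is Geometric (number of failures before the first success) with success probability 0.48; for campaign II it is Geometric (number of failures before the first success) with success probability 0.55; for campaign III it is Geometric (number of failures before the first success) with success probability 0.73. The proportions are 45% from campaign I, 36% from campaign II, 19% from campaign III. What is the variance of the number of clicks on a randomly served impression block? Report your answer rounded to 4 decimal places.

1.7161

Per component, I: μ=1.08333, E[X²]=3.43056; II: μ=0.818182, E[X²]=2.15702; III: μ=0.369863, E[X²]=0.64346.
E[X] = 0.45·1.08333 + 0.36·0.818182 + 0.19·0.369863 = 0.852319.
E[X²] = 0.45·3.43056 + 0.36·2.15702 + 0.19·0.64346 = 2.44254.
Var(X) = E[X²] − (E[X])² = 2.44254 − 0.726448 = 1.71609.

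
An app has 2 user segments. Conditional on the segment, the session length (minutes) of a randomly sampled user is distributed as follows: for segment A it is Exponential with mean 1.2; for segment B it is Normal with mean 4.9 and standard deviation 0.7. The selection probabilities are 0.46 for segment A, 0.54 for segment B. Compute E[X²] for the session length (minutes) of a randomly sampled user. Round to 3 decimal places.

14.555

For each component E[X²] = Var + (mean)², giving A: 2.88; B: 24.5.
Overall E[X²] = 0.46·2.88 + 0.54·24.5 = 14.5548.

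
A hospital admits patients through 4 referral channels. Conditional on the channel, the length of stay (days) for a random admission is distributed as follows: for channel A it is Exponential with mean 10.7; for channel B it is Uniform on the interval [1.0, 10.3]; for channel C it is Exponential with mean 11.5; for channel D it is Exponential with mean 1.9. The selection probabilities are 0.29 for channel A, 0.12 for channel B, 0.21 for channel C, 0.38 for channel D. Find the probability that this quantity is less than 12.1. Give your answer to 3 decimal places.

Conditional on each channel, P(X < 12.1): A: 0.677238; B: 1; C: 0.650822; D: 0.998285.
By total probability, P(X < 12.1) = 0.29·0.677238 + 0.12·1 + 0.21·0.650822 + 0.38·0.998285 = 0.83242.

0.832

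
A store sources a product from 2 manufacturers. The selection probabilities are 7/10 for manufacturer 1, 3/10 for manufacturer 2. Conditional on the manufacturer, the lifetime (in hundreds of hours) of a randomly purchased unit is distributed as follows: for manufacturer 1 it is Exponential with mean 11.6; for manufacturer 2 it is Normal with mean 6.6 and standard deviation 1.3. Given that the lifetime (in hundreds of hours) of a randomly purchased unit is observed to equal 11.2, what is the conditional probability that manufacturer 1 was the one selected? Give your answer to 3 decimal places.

0.992

Likelihoods f(11.2 | ·): 1: 0.0328264; 2: 0.000586312.
Posterior ∝ prior × likelihood. Numerator for 1: 0.7·0.0328264 = 0.0229785.
Normalizing constant: 0.7·0.0328264 + 0.3·0.000586312 = 0.0231544.
P(1 | observation) = 0.0229785 / 0.0231544 = 0.992403.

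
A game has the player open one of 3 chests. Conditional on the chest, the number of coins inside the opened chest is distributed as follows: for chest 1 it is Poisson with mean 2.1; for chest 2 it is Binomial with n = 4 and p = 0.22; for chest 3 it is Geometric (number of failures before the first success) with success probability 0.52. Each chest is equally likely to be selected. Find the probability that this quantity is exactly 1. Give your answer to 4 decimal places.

0.3081

Conditional on each chest, P(X = 1): 1: 0.257158; 2: 0.417606; 3: 0.2496.
By total probability, P(X = 1) = 0.333333·0.257158 + 0.333333·0.417606 + 0.333333·0.2496 = 0.308121.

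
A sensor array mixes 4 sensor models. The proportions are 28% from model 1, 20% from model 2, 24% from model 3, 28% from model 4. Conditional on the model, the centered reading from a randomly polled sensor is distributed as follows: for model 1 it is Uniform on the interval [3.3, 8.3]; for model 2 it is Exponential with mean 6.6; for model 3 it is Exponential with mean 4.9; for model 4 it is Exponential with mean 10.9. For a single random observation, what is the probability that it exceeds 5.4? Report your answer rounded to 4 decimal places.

Conditional on each model, P(X > 5.4): 1: 0.58; 2: 0.441233; 3: 0.332192; 4: 0.609319.
By total probability, P(X > 5.4) = 0.28·0.58 + 0.2·0.441233 + 0.24·0.332192 + 0.28·0.609319 = 0.500982.

0.5010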